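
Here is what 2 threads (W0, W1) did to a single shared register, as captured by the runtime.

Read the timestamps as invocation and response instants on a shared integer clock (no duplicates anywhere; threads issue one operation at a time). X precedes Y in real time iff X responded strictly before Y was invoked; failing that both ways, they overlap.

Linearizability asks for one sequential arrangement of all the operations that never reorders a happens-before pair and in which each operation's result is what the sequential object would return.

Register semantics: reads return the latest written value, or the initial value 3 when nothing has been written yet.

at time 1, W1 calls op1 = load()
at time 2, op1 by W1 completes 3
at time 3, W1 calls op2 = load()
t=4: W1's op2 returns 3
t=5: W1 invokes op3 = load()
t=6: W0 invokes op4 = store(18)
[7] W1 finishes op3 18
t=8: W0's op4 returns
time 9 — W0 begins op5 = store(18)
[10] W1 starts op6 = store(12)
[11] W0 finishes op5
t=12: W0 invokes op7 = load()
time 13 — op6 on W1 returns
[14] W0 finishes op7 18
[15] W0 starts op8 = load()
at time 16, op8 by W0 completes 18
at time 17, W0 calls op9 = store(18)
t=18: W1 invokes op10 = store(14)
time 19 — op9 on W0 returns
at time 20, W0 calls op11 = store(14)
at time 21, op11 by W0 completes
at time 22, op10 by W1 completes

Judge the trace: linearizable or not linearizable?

one valid linearization: op1, op2, op4, op3, op6, op5, op7, op8, op9, op10, op11
step 1: op1 load() → 3 — value 3
step 2: op2 load() → 3 — value 3
step 3: op4 store(18) — value 18
step 4: op3 load() → 18 — value 18
step 5: op6 store(12) — value 12
step 6: op5 store(18) — value 18
step 7: op7 load() → 18 — value 18
step 8: op8 load() → 18 — value 18
step 9: op9 store(18) — value 18
step 10: op10 store(14) — value 14
step 11: op11 store(14) — value 14

linearizable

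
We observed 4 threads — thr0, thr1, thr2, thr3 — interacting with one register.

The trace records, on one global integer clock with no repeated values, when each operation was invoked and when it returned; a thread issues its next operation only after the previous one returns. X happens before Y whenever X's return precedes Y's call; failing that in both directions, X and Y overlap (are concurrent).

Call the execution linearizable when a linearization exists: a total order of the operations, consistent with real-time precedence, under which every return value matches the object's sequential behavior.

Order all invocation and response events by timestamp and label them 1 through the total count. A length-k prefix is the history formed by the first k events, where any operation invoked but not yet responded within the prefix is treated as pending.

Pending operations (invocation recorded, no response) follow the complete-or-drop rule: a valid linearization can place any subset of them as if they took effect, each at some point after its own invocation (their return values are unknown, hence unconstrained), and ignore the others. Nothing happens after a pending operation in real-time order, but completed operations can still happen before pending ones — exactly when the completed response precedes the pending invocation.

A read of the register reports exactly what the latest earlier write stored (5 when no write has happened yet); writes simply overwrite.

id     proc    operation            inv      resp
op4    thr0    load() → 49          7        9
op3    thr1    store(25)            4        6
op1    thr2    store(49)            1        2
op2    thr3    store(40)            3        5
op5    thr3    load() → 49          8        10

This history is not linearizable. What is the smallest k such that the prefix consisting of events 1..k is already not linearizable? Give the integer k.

events 1..8 are still linearizable — one witness is op1, op2, op3:
1. op1 store(49), leaving value 49
2. op2 store(40), leaving value 40
3. op3 store(25), leaving value 25
adding event 9 (op4 responds at 9) leaves no legal real-time order
include/drop combinations of the 1 pending operation (op5) were all tried; none helps
sample order op1, op2, op3, op4 (pending dropped) stalls at step 4 — op4 load() → 49 has no legal effect
sample order op1, op3, op2, op4 (pending dropped) stalls at step 4 — op4 load() → 49 has no legal effect

9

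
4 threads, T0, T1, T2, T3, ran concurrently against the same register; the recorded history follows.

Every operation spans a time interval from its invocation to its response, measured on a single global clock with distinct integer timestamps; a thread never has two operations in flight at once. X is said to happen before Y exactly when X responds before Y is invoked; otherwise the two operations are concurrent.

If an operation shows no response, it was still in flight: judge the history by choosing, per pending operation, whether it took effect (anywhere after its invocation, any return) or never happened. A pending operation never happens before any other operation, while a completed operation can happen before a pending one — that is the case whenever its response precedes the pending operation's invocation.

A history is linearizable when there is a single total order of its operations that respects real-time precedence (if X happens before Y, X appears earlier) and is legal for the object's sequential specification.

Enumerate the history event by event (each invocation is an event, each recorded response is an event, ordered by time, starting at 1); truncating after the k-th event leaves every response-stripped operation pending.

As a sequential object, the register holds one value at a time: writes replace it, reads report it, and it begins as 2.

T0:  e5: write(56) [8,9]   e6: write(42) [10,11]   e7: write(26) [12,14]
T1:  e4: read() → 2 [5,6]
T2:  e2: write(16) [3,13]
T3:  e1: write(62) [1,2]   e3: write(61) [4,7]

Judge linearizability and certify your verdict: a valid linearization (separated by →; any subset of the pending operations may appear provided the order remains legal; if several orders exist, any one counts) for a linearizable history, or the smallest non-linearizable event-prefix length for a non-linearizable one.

not linearizable — minimal violating prefix: 6 events

already the first 6 events (up to e4's response at time 6) admit no linearization; the first 5 still do
the sole real-time-consistent order of 2 completed operations fails the register replay
every completion of the 2 pending operations (e2, e3) was checked; none linearizes
e.g. e1, e4 (pending dropped): illegal at step 2, since e4 read() → 2 cannot apply there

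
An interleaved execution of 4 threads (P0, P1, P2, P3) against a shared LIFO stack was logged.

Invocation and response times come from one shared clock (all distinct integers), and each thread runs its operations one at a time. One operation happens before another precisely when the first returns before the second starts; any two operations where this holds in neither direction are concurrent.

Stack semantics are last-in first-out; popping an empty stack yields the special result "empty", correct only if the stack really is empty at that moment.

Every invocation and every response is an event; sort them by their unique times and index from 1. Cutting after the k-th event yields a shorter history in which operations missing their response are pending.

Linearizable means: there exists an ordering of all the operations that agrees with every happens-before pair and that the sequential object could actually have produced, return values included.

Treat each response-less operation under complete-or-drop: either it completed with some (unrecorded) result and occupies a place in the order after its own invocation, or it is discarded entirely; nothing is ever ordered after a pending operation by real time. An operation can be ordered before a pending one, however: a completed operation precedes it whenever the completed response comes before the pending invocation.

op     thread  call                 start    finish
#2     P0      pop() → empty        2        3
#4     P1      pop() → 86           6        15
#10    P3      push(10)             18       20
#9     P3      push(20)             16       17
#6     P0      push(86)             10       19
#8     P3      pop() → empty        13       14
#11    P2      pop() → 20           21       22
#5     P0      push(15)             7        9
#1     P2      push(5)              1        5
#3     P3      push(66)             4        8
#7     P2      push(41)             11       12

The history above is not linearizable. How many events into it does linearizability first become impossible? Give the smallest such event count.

14

a valid linearization of events 1..13 exists, for instance #2, #1, #3, #4, #5, #6, #7:
after step 1 (#2 pop() → empty): stack <>
after step 2 (#1 push(5)): stack <5>
after step 3 (#3 push(66)): stack <5,66>
after step 4 (#4 pop() (pending, included)): stack <5>
after step 5 (#5 push(15)): stack <5,15>
after step 6 (#6 push(86) (pending, included)): stack <5,15,86>
after step 7 (#7 push(41)): stack <5,15,86,41>
include event 14 — #8 responding at 14 — and every candidate order breaks
every completion of the 2 pending operations (#4, #6) was checked; none linearizes
take #1, #2, #3, #5, #7, #8 (pending dropped): step 2 already fails, because #2 pop() → empty cannot occur there
take #1, #2, #5, #3, #7, #8 (pending dropped): step 2 already fails, because #2 pop() → empty cannot occur there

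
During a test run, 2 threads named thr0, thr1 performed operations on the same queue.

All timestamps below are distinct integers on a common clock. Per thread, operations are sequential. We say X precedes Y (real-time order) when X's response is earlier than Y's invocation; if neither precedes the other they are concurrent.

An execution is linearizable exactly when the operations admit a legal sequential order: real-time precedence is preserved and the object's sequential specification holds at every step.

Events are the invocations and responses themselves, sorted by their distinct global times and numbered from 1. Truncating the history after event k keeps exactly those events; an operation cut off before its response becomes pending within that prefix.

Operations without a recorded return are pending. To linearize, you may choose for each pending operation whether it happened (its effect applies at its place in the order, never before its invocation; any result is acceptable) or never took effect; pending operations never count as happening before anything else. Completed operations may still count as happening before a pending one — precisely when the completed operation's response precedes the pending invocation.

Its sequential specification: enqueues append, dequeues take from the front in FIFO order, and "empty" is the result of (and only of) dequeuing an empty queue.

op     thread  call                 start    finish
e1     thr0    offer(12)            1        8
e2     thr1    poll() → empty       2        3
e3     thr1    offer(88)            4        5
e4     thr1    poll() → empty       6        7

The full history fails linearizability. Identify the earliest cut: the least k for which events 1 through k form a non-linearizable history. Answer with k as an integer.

one valid order for events 1..6 is e2, e1, e3:
after step 1 (e2 poll() → empty): queue <>
after step 2 (e1 offer(12) (pending, included)): queue <12>
after step 3 (e3 offer(88)): queue <12,88>
at event 7 (e4's time-7 response) nothing linearizes any more
include/drop combinations of the 1 pending operation (e1) were all tried; none helps
one such order, e2, e3, e4 (pending dropped), breaks at step 3 where e4 poll() → empty is illegal

7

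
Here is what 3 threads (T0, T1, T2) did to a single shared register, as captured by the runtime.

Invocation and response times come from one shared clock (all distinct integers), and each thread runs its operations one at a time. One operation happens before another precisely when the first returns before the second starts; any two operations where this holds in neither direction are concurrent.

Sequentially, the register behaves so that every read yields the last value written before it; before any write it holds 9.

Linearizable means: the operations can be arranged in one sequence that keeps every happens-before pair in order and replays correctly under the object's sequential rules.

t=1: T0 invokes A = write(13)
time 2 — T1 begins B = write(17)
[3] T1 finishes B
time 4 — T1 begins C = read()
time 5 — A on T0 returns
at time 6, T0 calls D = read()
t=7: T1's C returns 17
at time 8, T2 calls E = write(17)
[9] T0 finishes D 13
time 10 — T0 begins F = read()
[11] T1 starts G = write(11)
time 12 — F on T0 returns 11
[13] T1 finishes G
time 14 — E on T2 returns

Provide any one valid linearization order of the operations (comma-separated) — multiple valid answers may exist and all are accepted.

step 1: B write(17) — value 17
step 2: C read() → 17 — value 17
step 3: A write(13) — value 13
step 4: D read() → 13 — value 13
step 5: E write(17) — value 17
step 6: G write(11) — value 11
step 7: F read() → 11 — value 11

B, C, A, D, E, G, F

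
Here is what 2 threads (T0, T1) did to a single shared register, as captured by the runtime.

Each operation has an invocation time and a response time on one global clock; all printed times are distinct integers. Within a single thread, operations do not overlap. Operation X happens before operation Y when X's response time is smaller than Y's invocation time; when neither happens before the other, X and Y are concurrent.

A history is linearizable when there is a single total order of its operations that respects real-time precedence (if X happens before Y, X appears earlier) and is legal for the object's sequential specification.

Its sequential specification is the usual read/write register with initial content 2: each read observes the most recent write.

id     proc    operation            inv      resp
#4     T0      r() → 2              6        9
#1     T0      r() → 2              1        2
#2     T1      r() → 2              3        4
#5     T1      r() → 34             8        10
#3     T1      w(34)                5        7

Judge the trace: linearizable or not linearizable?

one valid linearization: #1, #2, #4, #3, #5
1. #1 r() → 2, leaving value 2
2. #2 r() → 2, leaving value 2
3. #4 r() → 2, leaving value 2
4. #3 w(34), leaving value 34
5. #5 r() → 34, leaving value 34

linearizable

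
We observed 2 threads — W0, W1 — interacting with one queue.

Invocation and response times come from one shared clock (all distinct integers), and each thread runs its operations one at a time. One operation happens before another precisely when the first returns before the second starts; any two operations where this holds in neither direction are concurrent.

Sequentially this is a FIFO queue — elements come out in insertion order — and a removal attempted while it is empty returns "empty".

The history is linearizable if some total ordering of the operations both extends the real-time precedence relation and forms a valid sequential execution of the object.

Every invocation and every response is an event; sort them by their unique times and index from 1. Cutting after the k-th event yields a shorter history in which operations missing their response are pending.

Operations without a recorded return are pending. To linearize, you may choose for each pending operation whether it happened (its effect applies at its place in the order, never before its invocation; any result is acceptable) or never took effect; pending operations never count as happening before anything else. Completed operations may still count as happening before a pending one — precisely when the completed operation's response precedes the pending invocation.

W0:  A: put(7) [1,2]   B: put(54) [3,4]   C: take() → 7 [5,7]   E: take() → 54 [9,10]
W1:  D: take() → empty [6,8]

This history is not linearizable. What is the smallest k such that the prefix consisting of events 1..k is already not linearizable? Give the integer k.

8

events 1..7 are linearizable, e.g. via A, B, C:
step 1: A put(7) — queue <7>
step 2: B put(54) — queue <7,54>
step 3: C take() → 7 — queue <54>
once event 8 joins (D's response, time 8), exhaustive search finds no witness
for example A, B, C, D fails at step 4: D take() → empty is not legal there
for example A, B, D, C fails at step 3: D take() → empty is not legal there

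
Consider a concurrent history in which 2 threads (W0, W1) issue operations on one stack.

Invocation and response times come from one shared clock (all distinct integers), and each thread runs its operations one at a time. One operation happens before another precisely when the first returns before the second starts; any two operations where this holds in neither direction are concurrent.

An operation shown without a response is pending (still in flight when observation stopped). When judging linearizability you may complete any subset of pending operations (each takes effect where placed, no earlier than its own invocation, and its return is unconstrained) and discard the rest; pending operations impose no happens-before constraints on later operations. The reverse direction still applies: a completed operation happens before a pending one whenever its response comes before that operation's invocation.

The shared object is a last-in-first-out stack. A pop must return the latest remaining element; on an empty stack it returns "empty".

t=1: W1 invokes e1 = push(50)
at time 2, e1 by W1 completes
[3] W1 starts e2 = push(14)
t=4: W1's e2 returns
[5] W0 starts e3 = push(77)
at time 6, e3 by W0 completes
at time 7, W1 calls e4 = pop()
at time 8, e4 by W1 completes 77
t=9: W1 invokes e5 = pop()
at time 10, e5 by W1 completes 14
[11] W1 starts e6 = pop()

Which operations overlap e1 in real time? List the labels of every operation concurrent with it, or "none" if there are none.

overlap test against e1 [1,2]: concurrent iff the interval meets 1..2
e2 [3,4]: after
e3 [5,6]: after
e4 [7,8]: after
e5 [9,10]: after
e6 [11,…): after

none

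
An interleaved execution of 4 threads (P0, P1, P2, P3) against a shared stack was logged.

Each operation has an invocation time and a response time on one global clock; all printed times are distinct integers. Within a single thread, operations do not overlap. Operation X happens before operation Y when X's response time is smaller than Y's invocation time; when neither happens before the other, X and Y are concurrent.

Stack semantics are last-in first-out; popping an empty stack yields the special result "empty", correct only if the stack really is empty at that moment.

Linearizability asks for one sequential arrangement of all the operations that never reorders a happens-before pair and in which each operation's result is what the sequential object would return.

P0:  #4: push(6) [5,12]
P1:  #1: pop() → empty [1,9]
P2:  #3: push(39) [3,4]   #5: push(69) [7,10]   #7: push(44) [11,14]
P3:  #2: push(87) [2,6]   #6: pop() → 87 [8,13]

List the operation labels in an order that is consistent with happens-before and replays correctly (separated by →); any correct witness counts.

#1 → #3 → #2 → #6 → #4 → #5 → #7

step 1: #1 pop() → empty — stack <>
step 2: #3 push(39) — stack <39>
step 3: #2 push(87) — stack <39,87>
step 4: #6 pop() → 87 — stack <39>
step 5: #4 push(6) — stack <39,6>
step 6: #5 push(69) — stack <39,6,69>
step 7: #7 push(44) — stack <39,6,69,44>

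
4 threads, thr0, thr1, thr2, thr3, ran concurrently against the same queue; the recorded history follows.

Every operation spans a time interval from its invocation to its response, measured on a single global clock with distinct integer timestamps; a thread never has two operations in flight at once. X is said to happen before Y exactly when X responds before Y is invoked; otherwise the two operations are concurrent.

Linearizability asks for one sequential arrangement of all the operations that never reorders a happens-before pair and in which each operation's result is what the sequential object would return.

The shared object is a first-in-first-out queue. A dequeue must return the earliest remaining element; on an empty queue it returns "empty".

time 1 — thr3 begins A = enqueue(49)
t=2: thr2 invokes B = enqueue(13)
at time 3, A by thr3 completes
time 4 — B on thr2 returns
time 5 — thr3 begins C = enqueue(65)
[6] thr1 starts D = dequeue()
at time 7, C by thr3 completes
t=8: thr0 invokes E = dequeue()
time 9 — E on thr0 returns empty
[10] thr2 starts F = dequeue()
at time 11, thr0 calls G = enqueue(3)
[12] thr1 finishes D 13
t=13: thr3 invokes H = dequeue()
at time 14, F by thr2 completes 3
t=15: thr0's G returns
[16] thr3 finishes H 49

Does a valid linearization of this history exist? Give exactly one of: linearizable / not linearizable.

prefix check: 1..8 passes, 1..9 fails once E's time-9 response joins
all 2 real-time-respecting orders fail — 4 completed queue operations, no legal replay
no completion choice of the 1 pending operation (D) rescues it — every subset was tried
take A, B, C, E (pending dropped): step 4 already fails, because E dequeue() → empty cannot occur there
take B, A, C, E (pending dropped): step 4 already fails, because E dequeue() → empty cannot occur there

not linearizable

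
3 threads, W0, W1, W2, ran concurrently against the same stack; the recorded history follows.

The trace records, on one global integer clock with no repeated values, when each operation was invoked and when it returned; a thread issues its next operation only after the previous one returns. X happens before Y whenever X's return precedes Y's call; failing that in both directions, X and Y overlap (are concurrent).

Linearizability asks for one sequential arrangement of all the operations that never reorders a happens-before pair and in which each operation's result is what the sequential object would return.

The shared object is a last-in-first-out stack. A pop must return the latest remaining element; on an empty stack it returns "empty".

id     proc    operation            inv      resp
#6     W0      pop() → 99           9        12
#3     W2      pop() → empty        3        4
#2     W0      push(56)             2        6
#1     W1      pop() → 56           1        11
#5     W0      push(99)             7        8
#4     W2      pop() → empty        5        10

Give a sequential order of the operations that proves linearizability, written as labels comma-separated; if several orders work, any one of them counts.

#2, #1, #3, #4, #5, #6

after step 1 (#2 push(56)): stack <56>
after step 2 (#1 pop() → 56): stack <>
after step 3 (#3 pop() → empty): stack <>
after step 4 (#4 pop() → empty): stack <>
after step 5 (#5 push(99)): stack <99>
after step 6 (#6 pop() → 99): stack <>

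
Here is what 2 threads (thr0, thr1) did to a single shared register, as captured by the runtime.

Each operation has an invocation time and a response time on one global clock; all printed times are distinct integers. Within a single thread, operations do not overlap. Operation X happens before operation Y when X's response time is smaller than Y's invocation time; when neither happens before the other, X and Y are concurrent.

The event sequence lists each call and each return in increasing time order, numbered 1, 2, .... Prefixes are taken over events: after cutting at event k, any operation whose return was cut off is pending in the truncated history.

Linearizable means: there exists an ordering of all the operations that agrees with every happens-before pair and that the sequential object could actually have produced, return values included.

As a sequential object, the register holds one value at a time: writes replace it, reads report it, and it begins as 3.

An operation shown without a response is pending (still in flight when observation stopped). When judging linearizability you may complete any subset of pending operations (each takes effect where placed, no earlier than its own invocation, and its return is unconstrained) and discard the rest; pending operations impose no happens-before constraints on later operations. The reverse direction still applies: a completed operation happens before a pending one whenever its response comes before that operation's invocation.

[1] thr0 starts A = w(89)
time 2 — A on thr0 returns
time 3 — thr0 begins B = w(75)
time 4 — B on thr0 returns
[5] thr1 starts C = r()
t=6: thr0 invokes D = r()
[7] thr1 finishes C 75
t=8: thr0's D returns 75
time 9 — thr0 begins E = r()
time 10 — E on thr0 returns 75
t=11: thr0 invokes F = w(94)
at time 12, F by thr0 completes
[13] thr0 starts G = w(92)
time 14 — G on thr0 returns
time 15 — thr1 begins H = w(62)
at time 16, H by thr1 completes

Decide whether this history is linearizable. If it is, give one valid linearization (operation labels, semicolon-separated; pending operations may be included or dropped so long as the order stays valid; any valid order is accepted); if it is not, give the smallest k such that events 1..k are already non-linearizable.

after step 1 (A w(89)): value 89
after step 2 (B w(75)): value 75
after step 3 (C r() → 75): value 75
after step 4 (D r() → 75): value 75
after step 5 (E r() → 75): value 75
after step 6 (F w(94)): value 94
after step 7 (G w(92)): value 92
after step 8 (H w(62)): value 62

linearizable — witness: A; B; C; D; E; F; G; H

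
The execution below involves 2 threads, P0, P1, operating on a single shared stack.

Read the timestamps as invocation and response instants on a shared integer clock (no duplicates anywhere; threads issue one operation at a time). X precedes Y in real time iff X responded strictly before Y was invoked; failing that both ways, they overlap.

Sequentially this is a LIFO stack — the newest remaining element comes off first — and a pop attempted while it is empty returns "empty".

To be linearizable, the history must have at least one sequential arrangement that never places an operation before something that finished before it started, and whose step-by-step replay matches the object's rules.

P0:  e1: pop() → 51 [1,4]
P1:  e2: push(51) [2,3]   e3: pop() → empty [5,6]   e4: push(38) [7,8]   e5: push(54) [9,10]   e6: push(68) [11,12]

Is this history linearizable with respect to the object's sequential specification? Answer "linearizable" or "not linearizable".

one valid linearization: e2, e1, e3, e4, e5, e6
after step 1 (e2 push(51)): stack <51>
after step 2 (e1 pop() → 51): stack <>
after step 3 (e3 pop() → empty): stack <>
after step 4 (e4 push(38)): stack <38>
after step 5 (e5 push(54)): stack <38,54>
after step 6 (e6 push(68)): stack <38,54,68>

linearizable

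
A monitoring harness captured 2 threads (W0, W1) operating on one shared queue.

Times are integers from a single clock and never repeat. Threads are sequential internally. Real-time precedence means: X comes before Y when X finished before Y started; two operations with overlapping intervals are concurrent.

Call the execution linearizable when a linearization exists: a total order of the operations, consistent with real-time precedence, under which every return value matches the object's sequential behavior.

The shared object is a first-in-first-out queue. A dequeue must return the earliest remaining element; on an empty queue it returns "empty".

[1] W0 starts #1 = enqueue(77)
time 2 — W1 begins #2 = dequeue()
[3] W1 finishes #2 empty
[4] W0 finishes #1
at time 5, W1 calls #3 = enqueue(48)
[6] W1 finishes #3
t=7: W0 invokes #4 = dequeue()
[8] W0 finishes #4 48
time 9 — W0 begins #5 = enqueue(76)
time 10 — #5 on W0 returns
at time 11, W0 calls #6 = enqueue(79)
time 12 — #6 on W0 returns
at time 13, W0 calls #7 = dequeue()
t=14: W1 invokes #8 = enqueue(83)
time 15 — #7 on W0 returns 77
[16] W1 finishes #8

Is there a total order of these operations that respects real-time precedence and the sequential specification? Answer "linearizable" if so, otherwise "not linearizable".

not linearizable

events 1..7 are fine; event 8 — the response of #4 at time 8 — makes the prefix non-linearizable
all 2 real-time-respecting orders fail — 4 completed queue operations, no legal replay
sample order #1, #2, #3, #4 stalls at step 2 — #2 dequeue() → empty has no legal effect
sample order #2, #1, #3, #4 stalls at step 4 — #4 dequeue() → 48 has no legal effect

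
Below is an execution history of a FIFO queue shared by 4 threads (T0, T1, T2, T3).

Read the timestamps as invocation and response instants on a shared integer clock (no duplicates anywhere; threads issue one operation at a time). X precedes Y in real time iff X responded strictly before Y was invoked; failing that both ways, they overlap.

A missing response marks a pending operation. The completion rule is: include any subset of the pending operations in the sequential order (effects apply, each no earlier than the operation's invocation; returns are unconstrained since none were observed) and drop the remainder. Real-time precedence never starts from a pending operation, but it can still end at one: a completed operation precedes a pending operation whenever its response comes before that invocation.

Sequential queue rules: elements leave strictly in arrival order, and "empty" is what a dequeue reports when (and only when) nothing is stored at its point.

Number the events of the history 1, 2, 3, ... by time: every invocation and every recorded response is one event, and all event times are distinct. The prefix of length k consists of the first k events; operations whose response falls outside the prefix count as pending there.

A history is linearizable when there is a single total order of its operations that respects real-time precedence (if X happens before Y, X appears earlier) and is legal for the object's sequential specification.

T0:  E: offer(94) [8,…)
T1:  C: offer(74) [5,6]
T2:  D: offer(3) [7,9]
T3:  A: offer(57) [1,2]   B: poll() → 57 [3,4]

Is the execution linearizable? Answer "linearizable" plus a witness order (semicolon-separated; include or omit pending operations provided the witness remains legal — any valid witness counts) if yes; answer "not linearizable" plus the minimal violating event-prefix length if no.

linearizable — witness: A; B; C; D

1. A offer(57), leaving queue <57>
2. B poll() → 57, leaving queue <>
3. C offer(74), leaving queue <74>
4. D offer(3), leaving queue <74,3>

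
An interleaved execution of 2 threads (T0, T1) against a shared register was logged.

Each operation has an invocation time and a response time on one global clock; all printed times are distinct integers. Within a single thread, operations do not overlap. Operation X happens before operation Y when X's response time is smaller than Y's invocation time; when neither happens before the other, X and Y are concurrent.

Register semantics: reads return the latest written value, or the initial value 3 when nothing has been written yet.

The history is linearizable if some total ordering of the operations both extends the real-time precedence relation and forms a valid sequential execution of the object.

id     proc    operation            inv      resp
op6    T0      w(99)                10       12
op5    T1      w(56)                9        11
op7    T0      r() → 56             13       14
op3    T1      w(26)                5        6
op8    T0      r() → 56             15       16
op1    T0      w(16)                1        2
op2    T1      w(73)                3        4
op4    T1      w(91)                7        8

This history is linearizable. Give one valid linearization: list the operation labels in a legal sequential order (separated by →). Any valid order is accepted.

1. op1 w(16), leaving value 16
2. op2 w(73), leaving value 73
3. op3 w(26), leaving value 26
4. op4 w(91), leaving value 91
5. op6 w(99), leaving value 99
6. op5 w(56), leaving value 56
7. op7 r() → 56, leaving value 56
8. op8 r() → 56, leaving value 56

op1 → op2 → op3 → op4 → op6 → op5 → op7 → op8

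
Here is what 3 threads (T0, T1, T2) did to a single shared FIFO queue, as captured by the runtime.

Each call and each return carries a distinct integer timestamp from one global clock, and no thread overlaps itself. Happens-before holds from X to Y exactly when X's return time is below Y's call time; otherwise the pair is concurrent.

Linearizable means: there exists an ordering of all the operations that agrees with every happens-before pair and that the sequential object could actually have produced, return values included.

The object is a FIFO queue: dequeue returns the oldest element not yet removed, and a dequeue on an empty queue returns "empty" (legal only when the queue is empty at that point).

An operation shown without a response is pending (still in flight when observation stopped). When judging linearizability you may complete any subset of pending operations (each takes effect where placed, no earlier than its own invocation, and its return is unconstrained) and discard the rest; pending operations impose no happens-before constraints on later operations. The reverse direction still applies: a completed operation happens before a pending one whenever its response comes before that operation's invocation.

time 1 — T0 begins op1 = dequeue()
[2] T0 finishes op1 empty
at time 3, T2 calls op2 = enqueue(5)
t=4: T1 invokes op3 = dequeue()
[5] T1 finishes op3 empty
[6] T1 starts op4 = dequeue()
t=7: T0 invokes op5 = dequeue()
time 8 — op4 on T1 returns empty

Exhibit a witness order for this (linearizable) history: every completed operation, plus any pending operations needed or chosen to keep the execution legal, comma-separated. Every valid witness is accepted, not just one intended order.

step 1: op1 dequeue() → empty — queue <>
step 2: op3 dequeue() → empty — queue <>
step 3: op2 enqueue(5) (pending, included) — queue <5>
step 4: op5 dequeue() (pending, included) — queue <>
step 5: op4 dequeue() → empty — queue <>

op1, op3, op2, op5, op4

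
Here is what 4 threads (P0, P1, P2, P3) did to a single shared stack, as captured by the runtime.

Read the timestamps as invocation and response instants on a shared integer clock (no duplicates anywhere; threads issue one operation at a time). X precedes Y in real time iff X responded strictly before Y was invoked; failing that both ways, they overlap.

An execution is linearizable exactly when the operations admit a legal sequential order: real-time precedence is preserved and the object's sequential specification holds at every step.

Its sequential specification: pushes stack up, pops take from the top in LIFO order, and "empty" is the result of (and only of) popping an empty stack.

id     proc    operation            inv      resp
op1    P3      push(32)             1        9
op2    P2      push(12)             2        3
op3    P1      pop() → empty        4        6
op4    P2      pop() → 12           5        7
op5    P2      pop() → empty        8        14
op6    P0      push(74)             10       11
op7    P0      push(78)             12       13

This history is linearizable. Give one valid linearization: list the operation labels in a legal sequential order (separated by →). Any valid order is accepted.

op2 → op4 → op3 → op5 → op1 → op6 → op7

after step 1 (op2 push(12)): stack <12>
after step 2 (op4 pop() → 12): stack <>
after step 3 (op3 pop() → empty): stack <>
after step 4 (op5 pop() → empty): stack <>
after step 5 (op1 push(32)): stack <32>
after step 6 (op6 push(74)): stack <32,74>
after step 7 (op7 push(78)): stack <32,74,78>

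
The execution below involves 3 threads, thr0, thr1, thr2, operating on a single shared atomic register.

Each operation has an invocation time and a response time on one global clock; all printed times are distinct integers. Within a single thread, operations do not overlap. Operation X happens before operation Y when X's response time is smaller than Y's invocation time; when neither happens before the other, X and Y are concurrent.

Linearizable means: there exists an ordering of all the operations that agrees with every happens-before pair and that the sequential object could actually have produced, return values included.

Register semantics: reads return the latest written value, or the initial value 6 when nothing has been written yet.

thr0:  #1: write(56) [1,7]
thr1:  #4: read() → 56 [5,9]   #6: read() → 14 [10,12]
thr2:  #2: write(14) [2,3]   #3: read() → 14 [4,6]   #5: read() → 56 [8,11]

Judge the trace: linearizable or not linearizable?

through event 11 a valid linearization exists; event 12 (#6 responding at time 12) ends that
19 orders of the 6 completed atomic register ops respect real time; none is legal
take #1, #2, #3, #4, #5, #6: step 4 already fails, because #4 read() → 56 cannot occur there
take #1, #2, #3, #4, #6, #5: step 4 already fails, because #4 read() → 56 cannot occur there

not linearizable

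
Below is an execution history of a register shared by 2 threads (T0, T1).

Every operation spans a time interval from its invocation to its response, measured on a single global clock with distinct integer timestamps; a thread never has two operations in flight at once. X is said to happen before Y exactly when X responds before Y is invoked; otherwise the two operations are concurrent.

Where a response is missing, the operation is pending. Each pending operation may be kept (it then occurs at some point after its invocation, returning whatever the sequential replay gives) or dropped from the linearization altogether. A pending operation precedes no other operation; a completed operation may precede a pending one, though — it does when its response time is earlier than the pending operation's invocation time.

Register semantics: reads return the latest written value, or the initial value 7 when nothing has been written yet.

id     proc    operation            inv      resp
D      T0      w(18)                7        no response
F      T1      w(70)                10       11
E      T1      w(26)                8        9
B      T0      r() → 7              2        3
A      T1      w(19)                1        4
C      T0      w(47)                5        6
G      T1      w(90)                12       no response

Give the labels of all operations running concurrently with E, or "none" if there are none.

D

E spans [8,9]; an op avoiding the whole window 8..9 is ordered, any other is concurrent
A [1,4]: before
B [2,3]: before
C [5,6]: before
D [7,…): concurrent
F [10,11]: after
G [12,…): after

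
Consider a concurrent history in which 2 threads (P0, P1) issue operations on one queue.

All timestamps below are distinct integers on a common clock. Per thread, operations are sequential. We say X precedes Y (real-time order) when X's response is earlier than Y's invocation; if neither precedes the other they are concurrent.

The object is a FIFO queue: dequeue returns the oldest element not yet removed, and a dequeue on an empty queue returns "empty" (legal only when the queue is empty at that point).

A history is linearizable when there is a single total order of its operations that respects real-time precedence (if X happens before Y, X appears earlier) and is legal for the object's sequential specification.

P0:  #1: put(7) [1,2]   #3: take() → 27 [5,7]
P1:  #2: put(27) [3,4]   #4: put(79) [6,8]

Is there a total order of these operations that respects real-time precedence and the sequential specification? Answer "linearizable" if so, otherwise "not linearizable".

through event 6 a valid linearization exists; event 7 (#3 responding at time 7) ends that
a single order respects real time; the 3 completed queue operations fail replay along it
no completion choice of the 1 pending operation (#4) rescues it — every subset was tried
for example #1, #2, #3 (pending dropped) fails at step 3: #3 take() → 27 is not legal there

not linearizable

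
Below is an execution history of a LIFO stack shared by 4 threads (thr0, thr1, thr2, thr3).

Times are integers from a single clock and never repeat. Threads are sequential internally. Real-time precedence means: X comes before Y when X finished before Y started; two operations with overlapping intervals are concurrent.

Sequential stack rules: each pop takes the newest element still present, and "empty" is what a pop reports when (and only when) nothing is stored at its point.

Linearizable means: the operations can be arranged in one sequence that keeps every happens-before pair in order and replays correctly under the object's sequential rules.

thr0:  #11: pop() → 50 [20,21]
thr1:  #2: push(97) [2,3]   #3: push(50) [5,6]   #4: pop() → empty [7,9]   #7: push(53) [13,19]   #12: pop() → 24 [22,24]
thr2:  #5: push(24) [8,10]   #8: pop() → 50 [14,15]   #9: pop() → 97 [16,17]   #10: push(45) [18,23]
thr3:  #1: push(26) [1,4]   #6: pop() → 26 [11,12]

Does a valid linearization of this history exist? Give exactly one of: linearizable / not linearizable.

cut after 8 events: linearizable; cut after 9 events (#4 responds, time 9): not linearizable
2 orders of the 4 completed LIFO stack ops respect real time; none is legal
no completion choice of the 1 pending operation (#5) rescues it — every subset was tried
e.g. #1, #2, #3, #4 (pending dropped): illegal at step 4, since #4 pop() → empty cannot apply there
e.g. #2, #1, #3, #4 (pending dropped): illegal at step 4, since #4 pop() → empty cannot apply there

not linearizable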